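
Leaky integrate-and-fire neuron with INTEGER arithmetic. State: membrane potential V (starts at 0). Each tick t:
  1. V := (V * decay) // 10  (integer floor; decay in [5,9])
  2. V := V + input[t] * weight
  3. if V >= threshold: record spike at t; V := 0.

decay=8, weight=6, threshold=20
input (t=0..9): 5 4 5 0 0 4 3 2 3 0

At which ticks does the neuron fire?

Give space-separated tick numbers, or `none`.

Answer: 0 1 2 5 7

Derivation:
t=0: input=5 -> V=0 FIRE
t=1: input=4 -> V=0 FIRE
t=2: input=5 -> V=0 FIRE
t=3: input=0 -> V=0
t=4: input=0 -> V=0
t=5: input=4 -> V=0 FIRE
t=6: input=3 -> V=18
t=7: input=2 -> V=0 FIRE
t=8: input=3 -> V=18
t=9: input=0 -> V=14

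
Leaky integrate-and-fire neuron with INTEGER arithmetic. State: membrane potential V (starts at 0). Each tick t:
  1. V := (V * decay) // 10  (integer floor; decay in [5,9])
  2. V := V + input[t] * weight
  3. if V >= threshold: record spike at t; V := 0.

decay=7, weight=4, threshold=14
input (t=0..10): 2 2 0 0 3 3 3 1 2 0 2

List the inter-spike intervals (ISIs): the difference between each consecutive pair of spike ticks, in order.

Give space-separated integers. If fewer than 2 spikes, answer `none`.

Answer: 2

Derivation:
t=0: input=2 -> V=8
t=1: input=2 -> V=13
t=2: input=0 -> V=9
t=3: input=0 -> V=6
t=4: input=3 -> V=0 FIRE
t=5: input=3 -> V=12
t=6: input=3 -> V=0 FIRE
t=7: input=1 -> V=4
t=8: input=2 -> V=10
t=9: input=0 -> V=7
t=10: input=2 -> V=12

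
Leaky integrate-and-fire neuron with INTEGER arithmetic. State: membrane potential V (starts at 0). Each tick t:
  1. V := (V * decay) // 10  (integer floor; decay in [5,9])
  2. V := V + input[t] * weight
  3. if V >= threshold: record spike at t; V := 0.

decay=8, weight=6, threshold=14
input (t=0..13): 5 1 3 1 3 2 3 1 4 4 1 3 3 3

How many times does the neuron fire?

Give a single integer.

t=0: input=5 -> V=0 FIRE
t=1: input=1 -> V=6
t=2: input=3 -> V=0 FIRE
t=3: input=1 -> V=6
t=4: input=3 -> V=0 FIRE
t=5: input=2 -> V=12
t=6: input=3 -> V=0 FIRE
t=7: input=1 -> V=6
t=8: input=4 -> V=0 FIRE
t=9: input=4 -> V=0 FIRE
t=10: input=1 -> V=6
t=11: input=3 -> V=0 FIRE
t=12: input=3 -> V=0 FIRE
t=13: input=3 -> V=0 FIRE

Answer: 9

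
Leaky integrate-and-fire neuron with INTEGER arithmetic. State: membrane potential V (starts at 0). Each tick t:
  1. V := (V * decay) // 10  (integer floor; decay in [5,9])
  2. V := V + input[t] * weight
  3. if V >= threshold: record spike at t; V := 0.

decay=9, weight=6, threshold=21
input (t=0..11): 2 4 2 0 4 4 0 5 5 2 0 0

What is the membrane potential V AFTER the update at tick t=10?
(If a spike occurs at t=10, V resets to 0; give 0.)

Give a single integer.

Answer: 10

Derivation:
t=0: input=2 -> V=12
t=1: input=4 -> V=0 FIRE
t=2: input=2 -> V=12
t=3: input=0 -> V=10
t=4: input=4 -> V=0 FIRE
t=5: input=4 -> V=0 FIRE
t=6: input=0 -> V=0
t=7: input=5 -> V=0 FIRE
t=8: input=5 -> V=0 FIRE
t=9: input=2 -> V=12
t=10: input=0 -> V=10
t=11: input=0 -> V=9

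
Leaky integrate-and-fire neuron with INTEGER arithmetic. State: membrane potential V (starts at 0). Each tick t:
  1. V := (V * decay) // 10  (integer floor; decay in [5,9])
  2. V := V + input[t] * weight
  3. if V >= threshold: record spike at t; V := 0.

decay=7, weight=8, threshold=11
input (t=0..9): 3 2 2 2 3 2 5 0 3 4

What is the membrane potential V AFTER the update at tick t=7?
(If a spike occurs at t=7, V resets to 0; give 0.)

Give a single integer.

Answer: 0

Derivation:
t=0: input=3 -> V=0 FIRE
t=1: input=2 -> V=0 FIRE
t=2: input=2 -> V=0 FIRE
t=3: input=2 -> V=0 FIRE
t=4: input=3 -> V=0 FIRE
t=5: input=2 -> V=0 FIRE
t=6: input=5 -> V=0 FIRE
t=7: input=0 -> V=0
t=8: input=3 -> V=0 FIRE
t=9: input=4 -> V=0 FIRE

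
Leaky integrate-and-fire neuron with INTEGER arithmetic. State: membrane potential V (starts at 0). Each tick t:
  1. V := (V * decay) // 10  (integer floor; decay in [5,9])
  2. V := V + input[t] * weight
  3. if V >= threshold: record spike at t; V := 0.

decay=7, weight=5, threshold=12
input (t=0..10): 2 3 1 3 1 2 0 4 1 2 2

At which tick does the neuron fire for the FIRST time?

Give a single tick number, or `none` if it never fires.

t=0: input=2 -> V=10
t=1: input=3 -> V=0 FIRE
t=2: input=1 -> V=5
t=3: input=3 -> V=0 FIRE
t=4: input=1 -> V=5
t=5: input=2 -> V=0 FIRE
t=6: input=0 -> V=0
t=7: input=4 -> V=0 FIRE
t=8: input=1 -> V=5
t=9: input=2 -> V=0 FIRE
t=10: input=2 -> V=10

Answer: 1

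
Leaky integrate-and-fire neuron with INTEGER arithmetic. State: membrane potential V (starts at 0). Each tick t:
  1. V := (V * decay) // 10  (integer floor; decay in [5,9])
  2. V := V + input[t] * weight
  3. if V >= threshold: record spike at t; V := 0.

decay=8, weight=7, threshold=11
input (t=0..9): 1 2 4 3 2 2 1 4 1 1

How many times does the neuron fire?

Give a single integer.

t=0: input=1 -> V=7
t=1: input=2 -> V=0 FIRE
t=2: input=4 -> V=0 FIRE
t=3: input=3 -> V=0 FIRE
t=4: input=2 -> V=0 FIRE
t=5: input=2 -> V=0 FIRE
t=6: input=1 -> V=7
t=7: input=4 -> V=0 FIRE
t=8: input=1 -> V=7
t=9: input=1 -> V=0 FIRE

Answer: 7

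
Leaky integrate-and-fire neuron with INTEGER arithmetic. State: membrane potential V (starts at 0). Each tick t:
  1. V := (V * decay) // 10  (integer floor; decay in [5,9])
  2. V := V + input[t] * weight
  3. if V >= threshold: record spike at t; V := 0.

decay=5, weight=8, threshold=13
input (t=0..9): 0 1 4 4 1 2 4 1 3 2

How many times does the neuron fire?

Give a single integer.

Answer: 6

Derivation:
t=0: input=0 -> V=0
t=1: input=1 -> V=8
t=2: input=4 -> V=0 FIRE
t=3: input=4 -> V=0 FIRE
t=4: input=1 -> V=8
t=5: input=2 -> V=0 FIRE
t=6: input=4 -> V=0 FIRE
t=7: input=1 -> V=8
t=8: input=3 -> V=0 FIRE
t=9: input=2 -> V=0 FIRE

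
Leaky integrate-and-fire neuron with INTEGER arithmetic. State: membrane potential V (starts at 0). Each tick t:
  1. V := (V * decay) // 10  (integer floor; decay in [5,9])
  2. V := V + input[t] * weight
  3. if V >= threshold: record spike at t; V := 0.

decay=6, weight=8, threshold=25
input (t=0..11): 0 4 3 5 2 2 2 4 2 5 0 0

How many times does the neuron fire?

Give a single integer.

t=0: input=0 -> V=0
t=1: input=4 -> V=0 FIRE
t=2: input=3 -> V=24
t=3: input=5 -> V=0 FIRE
t=4: input=2 -> V=16
t=5: input=2 -> V=0 FIRE
t=6: input=2 -> V=16
t=7: input=4 -> V=0 FIRE
t=8: input=2 -> V=16
t=9: input=5 -> V=0 FIRE
t=10: input=0 -> V=0
t=11: input=0 -> V=0

Answer: 5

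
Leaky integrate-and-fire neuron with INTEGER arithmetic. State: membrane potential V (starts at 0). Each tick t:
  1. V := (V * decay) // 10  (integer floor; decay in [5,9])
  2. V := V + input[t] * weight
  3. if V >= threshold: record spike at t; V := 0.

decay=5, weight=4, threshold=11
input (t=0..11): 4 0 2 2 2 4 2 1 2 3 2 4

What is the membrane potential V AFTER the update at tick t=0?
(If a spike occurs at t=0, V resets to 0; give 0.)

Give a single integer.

Answer: 0

Derivation:
t=0: input=4 -> V=0 FIRE
t=1: input=0 -> V=0
t=2: input=2 -> V=8
t=3: input=2 -> V=0 FIRE
t=4: input=2 -> V=8
t=5: input=4 -> V=0 FIRE
t=6: input=2 -> V=8
t=7: input=1 -> V=8
t=8: input=2 -> V=0 FIRE
t=9: input=3 -> V=0 FIRE
t=10: input=2 -> V=8
t=11: input=4 -> V=0 FIRE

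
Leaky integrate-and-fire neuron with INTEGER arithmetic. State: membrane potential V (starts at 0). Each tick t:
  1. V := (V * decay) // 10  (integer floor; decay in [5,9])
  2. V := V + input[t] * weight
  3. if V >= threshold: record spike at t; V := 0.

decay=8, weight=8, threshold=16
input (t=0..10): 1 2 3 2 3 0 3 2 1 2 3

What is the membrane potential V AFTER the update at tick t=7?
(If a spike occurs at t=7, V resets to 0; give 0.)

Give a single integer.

t=0: input=1 -> V=8
t=1: input=2 -> V=0 FIRE
t=2: input=3 -> V=0 FIRE
t=3: input=2 -> V=0 FIRE
t=4: input=3 -> V=0 FIRE
t=5: input=0 -> V=0
t=6: input=3 -> V=0 FIRE
t=7: input=2 -> V=0 FIRE
t=8: input=1 -> V=8
t=9: input=2 -> V=0 FIRE
t=10: input=3 -> V=0 FIRE

Answer: 0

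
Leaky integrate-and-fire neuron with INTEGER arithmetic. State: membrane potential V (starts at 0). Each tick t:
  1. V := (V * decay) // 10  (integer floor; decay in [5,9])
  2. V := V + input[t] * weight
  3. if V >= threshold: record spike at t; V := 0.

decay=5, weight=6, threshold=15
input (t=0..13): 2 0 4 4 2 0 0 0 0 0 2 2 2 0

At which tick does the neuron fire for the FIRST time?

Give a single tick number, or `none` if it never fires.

t=0: input=2 -> V=12
t=1: input=0 -> V=6
t=2: input=4 -> V=0 FIRE
t=3: input=4 -> V=0 FIRE
t=4: input=2 -> V=12
t=5: input=0 -> V=6
t=6: input=0 -> V=3
t=7: input=0 -> V=1
t=8: input=0 -> V=0
t=9: input=0 -> V=0
t=10: input=2 -> V=12
t=11: input=2 -> V=0 FIRE
t=12: input=2 -> V=12
t=13: input=0 -> V=6

Answer: 2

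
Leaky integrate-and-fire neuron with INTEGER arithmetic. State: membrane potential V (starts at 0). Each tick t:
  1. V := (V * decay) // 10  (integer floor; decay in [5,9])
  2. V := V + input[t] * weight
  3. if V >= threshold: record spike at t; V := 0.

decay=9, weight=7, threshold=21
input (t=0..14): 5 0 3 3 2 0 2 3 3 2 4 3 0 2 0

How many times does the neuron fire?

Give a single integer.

Answer: 8

Derivation:
t=0: input=5 -> V=0 FIRE
t=1: input=0 -> V=0
t=2: input=3 -> V=0 FIRE
t=3: input=3 -> V=0 FIRE
t=4: input=2 -> V=14
t=5: input=0 -> V=12
t=6: input=2 -> V=0 FIRE
t=7: input=3 -> V=0 FIRE
t=8: input=3 -> V=0 FIRE
t=9: input=2 -> V=14
t=10: input=4 -> V=0 FIRE
t=11: input=3 -> V=0 FIRE
t=12: input=0 -> V=0
t=13: input=2 -> V=14
t=14: input=0 -> V=12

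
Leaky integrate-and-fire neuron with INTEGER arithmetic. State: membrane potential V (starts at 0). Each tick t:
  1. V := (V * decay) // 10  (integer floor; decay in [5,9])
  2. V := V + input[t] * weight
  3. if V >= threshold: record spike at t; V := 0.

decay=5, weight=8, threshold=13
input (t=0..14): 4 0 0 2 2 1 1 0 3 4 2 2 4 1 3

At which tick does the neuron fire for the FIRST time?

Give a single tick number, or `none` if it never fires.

t=0: input=4 -> V=0 FIRE
t=1: input=0 -> V=0
t=2: input=0 -> V=0
t=3: input=2 -> V=0 FIRE
t=4: input=2 -> V=0 FIRE
t=5: input=1 -> V=8
t=6: input=1 -> V=12
t=7: input=0 -> V=6
t=8: input=3 -> V=0 FIRE
t=9: input=4 -> V=0 FIRE
t=10: input=2 -> V=0 FIRE
t=11: input=2 -> V=0 FIRE
t=12: input=4 -> V=0 FIRE
t=13: input=1 -> V=8
t=14: input=3 -> V=0 FIRE

Answer: 0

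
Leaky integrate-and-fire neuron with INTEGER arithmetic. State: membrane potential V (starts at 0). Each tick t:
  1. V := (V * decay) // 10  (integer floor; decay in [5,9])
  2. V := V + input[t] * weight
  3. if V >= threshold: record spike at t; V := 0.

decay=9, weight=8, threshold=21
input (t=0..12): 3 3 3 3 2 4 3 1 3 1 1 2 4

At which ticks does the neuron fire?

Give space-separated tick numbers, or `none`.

Answer: 0 1 2 3 5 6 8 11 12

Derivation:
t=0: input=3 -> V=0 FIRE
t=1: input=3 -> V=0 FIRE
t=2: input=3 -> V=0 FIRE
t=3: input=3 -> V=0 FIRE
t=4: input=2 -> V=16
t=5: input=4 -> V=0 FIRE
t=6: input=3 -> V=0 FIRE
t=7: input=1 -> V=8
t=8: input=3 -> V=0 FIRE
t=9: input=1 -> V=8
t=10: input=1 -> V=15
t=11: input=2 -> V=0 FIRE
t=12: input=4 -> V=0 FIRE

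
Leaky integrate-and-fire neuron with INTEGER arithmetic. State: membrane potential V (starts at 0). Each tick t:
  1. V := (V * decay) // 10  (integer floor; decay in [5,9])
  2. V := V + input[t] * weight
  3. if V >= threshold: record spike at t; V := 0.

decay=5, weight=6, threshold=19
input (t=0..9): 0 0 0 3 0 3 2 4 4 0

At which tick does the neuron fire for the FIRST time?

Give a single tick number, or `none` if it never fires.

Answer: 5

Derivation:
t=0: input=0 -> V=0
t=1: input=0 -> V=0
t=2: input=0 -> V=0
t=3: input=3 -> V=18
t=4: input=0 -> V=9
t=5: input=3 -> V=0 FIRE
t=6: input=2 -> V=12
t=7: input=4 -> V=0 FIRE
t=8: input=4 -> V=0 FIRE
t=9: input=0 -> V=0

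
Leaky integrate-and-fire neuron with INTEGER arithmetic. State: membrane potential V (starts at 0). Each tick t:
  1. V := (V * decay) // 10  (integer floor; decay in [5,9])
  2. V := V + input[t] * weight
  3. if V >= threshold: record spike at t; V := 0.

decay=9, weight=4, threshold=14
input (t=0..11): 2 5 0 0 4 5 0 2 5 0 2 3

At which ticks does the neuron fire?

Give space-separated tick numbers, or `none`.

Answer: 1 4 5 8 11

Derivation:
t=0: input=2 -> V=8
t=1: input=5 -> V=0 FIRE
t=2: input=0 -> V=0
t=3: input=0 -> V=0
t=4: input=4 -> V=0 FIRE
t=5: input=5 -> V=0 FIRE
t=6: input=0 -> V=0
t=7: input=2 -> V=8
t=8: input=5 -> V=0 FIRE
t=9: input=0 -> V=0
t=10: input=2 -> V=8
t=11: input=3 -> V=0 FIRE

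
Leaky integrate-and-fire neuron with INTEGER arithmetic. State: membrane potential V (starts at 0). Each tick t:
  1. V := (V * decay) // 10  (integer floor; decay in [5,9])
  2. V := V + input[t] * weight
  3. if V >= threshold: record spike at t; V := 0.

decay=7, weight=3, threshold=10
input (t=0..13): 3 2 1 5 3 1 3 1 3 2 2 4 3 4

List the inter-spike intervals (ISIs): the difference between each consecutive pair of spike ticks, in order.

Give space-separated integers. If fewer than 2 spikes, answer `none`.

t=0: input=3 -> V=9
t=1: input=2 -> V=0 FIRE
t=2: input=1 -> V=3
t=3: input=5 -> V=0 FIRE
t=4: input=3 -> V=9
t=5: input=1 -> V=9
t=6: input=3 -> V=0 FIRE
t=7: input=1 -> V=3
t=8: input=3 -> V=0 FIRE
t=9: input=2 -> V=6
t=10: input=2 -> V=0 FIRE
t=11: input=4 -> V=0 FIRE
t=12: input=3 -> V=9
t=13: input=4 -> V=0 FIRE

Answer: 2 3 2 2 1 2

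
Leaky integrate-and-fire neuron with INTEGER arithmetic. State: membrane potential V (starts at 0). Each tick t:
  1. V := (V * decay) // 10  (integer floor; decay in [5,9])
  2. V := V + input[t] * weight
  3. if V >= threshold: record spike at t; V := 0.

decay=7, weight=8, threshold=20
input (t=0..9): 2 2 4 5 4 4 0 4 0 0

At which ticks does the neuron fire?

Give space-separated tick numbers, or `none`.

t=0: input=2 -> V=16
t=1: input=2 -> V=0 FIRE
t=2: input=4 -> V=0 FIRE
t=3: input=5 -> V=0 FIRE
t=4: input=4 -> V=0 FIRE
t=5: input=4 -> V=0 FIRE
t=6: input=0 -> V=0
t=7: input=4 -> V=0 FIRE
t=8: input=0 -> V=0
t=9: input=0 -> V=0

Answer: 1 2 3 4 5 7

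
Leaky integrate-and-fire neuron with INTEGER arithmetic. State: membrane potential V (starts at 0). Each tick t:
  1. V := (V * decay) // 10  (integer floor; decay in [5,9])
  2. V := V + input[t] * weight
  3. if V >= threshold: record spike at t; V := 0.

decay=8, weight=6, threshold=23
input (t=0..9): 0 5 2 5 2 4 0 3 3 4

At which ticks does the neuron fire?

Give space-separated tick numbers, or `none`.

Answer: 1 3 5 8 9

Derivation:
t=0: input=0 -> V=0
t=1: input=5 -> V=0 FIRE
t=2: input=2 -> V=12
t=3: input=5 -> V=0 FIRE
t=4: input=2 -> V=12
t=5: input=4 -> V=0 FIRE
t=6: input=0 -> V=0
t=7: input=3 -> V=18
t=8: input=3 -> V=0 FIRE
t=9: input=4 -> V=0 FIRE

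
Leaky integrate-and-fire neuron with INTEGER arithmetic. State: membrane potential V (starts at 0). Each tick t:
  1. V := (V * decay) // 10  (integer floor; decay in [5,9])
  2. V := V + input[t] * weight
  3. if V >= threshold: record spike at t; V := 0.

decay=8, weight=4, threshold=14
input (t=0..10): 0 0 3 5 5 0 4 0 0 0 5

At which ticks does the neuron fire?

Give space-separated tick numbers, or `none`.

Answer: 3 4 6 10

Derivation:
t=0: input=0 -> V=0
t=1: input=0 -> V=0
t=2: input=3 -> V=12
t=3: input=5 -> V=0 FIRE
t=4: input=5 -> V=0 FIRE
t=5: input=0 -> V=0
t=6: input=4 -> V=0 FIRE
t=7: input=0 -> V=0
t=8: input=0 -> V=0
t=9: input=0 -> V=0
t=10: input=5 -> V=0 FIRE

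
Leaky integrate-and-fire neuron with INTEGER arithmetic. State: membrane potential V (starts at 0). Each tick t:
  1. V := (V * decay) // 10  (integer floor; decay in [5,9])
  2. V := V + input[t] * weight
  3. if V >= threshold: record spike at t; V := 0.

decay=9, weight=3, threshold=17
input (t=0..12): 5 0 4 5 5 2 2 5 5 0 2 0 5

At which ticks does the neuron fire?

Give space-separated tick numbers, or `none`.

Answer: 2 4 7 10

Derivation:
t=0: input=5 -> V=15
t=1: input=0 -> V=13
t=2: input=4 -> V=0 FIRE
t=3: input=5 -> V=15
t=4: input=5 -> V=0 FIRE
t=5: input=2 -> V=6
t=6: input=2 -> V=11
t=7: input=5 -> V=0 FIRE
t=8: input=5 -> V=15
t=9: input=0 -> V=13
t=10: input=2 -> V=0 FIRE
t=11: input=0 -> V=0
t=12: input=5 -> V=15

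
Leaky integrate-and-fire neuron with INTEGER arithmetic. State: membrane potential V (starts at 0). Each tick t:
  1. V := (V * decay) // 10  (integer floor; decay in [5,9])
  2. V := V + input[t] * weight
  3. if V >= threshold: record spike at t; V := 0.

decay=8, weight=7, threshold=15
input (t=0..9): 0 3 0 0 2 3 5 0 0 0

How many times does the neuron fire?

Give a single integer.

Answer: 3

Derivation:
t=0: input=0 -> V=0
t=1: input=3 -> V=0 FIRE
t=2: input=0 -> V=0
t=3: input=0 -> V=0
t=4: input=2 -> V=14
t=5: input=3 -> V=0 FIRE
t=6: input=5 -> V=0 FIRE
t=7: input=0 -> V=0
t=8: input=0 -> V=0
t=9: input=0 -> V=0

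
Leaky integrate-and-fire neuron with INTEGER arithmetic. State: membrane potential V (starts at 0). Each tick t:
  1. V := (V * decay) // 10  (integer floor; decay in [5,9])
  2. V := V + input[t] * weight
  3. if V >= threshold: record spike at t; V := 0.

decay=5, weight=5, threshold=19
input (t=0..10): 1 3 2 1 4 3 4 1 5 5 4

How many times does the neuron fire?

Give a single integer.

Answer: 5

Derivation:
t=0: input=1 -> V=5
t=1: input=3 -> V=17
t=2: input=2 -> V=18
t=3: input=1 -> V=14
t=4: input=4 -> V=0 FIRE
t=5: input=3 -> V=15
t=6: input=4 -> V=0 FIRE
t=7: input=1 -> V=5
t=8: input=5 -> V=0 FIRE
t=9: input=5 -> V=0 FIRE
t=10: input=4 -> V=0 FIRE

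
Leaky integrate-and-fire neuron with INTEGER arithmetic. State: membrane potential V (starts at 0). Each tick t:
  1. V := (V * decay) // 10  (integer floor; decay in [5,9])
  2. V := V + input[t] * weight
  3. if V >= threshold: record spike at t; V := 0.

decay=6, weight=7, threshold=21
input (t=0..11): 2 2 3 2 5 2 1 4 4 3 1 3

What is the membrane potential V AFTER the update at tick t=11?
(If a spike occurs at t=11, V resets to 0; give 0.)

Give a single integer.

Answer: 0

Derivation:
t=0: input=2 -> V=14
t=1: input=2 -> V=0 FIRE
t=2: input=3 -> V=0 FIRE
t=3: input=2 -> V=14
t=4: input=5 -> V=0 FIRE
t=5: input=2 -> V=14
t=6: input=1 -> V=15
t=7: input=4 -> V=0 FIRE
t=8: input=4 -> V=0 FIRE
t=9: input=3 -> V=0 FIRE
t=10: input=1 -> V=7
t=11: input=3 -> V=0 FIRE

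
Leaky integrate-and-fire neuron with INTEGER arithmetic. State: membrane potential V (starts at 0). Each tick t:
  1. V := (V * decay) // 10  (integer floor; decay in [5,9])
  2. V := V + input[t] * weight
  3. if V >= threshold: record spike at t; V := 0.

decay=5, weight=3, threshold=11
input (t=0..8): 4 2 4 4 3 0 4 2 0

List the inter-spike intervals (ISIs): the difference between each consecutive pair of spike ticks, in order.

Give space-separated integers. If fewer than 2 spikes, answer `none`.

t=0: input=4 -> V=0 FIRE
t=1: input=2 -> V=6
t=2: input=4 -> V=0 FIRE
t=3: input=4 -> V=0 FIRE
t=4: input=3 -> V=9
t=5: input=0 -> V=4
t=6: input=4 -> V=0 FIRE
t=7: input=2 -> V=6
t=8: input=0 -> V=3

Answer: 2 1 3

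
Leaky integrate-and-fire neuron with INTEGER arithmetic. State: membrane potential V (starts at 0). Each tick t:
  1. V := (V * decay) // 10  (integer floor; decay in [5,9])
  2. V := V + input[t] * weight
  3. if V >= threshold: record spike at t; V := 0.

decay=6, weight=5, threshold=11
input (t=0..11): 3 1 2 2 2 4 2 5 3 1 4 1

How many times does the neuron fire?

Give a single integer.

t=0: input=3 -> V=0 FIRE
t=1: input=1 -> V=5
t=2: input=2 -> V=0 FIRE
t=3: input=2 -> V=10
t=4: input=2 -> V=0 FIRE
t=5: input=4 -> V=0 FIRE
t=6: input=2 -> V=10
t=7: input=5 -> V=0 FIRE
t=8: input=3 -> V=0 FIRE
t=9: input=1 -> V=5
t=10: input=4 -> V=0 FIRE
t=11: input=1 -> V=5

Answer: 7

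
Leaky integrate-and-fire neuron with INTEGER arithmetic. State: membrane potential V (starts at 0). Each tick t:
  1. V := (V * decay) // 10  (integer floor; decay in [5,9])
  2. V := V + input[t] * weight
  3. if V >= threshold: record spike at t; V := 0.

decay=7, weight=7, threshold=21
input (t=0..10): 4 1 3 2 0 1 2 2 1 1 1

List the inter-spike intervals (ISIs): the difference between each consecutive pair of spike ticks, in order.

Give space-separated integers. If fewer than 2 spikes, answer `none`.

Answer: 2 4

Derivation:
t=0: input=4 -> V=0 FIRE
t=1: input=1 -> V=7
t=2: input=3 -> V=0 FIRE
t=3: input=2 -> V=14
t=4: input=0 -> V=9
t=5: input=1 -> V=13
t=6: input=2 -> V=0 FIRE
t=7: input=2 -> V=14
t=8: input=1 -> V=16
t=9: input=1 -> V=18
t=10: input=1 -> V=19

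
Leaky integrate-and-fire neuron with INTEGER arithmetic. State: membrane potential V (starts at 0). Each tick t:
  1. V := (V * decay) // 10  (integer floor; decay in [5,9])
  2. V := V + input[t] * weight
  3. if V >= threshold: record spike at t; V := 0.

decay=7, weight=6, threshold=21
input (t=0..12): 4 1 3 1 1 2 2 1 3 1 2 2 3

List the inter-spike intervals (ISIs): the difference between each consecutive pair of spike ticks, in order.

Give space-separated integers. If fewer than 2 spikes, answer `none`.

t=0: input=4 -> V=0 FIRE
t=1: input=1 -> V=6
t=2: input=3 -> V=0 FIRE
t=3: input=1 -> V=6
t=4: input=1 -> V=10
t=5: input=2 -> V=19
t=6: input=2 -> V=0 FIRE
t=7: input=1 -> V=6
t=8: input=3 -> V=0 FIRE
t=9: input=1 -> V=6
t=10: input=2 -> V=16
t=11: input=2 -> V=0 FIRE
t=12: input=3 -> V=18

Answer: 2 4 2 3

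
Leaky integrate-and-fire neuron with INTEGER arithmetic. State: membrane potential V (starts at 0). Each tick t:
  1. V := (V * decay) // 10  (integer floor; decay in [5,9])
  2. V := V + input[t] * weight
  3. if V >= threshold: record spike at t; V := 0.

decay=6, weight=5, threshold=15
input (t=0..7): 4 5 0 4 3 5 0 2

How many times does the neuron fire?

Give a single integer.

t=0: input=4 -> V=0 FIRE
t=1: input=5 -> V=0 FIRE
t=2: input=0 -> V=0
t=3: input=4 -> V=0 FIRE
t=4: input=3 -> V=0 FIRE
t=5: input=5 -> V=0 FIRE
t=6: input=0 -> V=0
t=7: input=2 -> V=10

Answer: 5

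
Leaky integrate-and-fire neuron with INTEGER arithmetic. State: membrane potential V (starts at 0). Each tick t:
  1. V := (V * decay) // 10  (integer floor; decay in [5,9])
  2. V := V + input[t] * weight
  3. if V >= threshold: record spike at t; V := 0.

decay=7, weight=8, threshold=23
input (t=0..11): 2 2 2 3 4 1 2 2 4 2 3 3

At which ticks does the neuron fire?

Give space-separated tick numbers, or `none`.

Answer: 1 3 4 7 8 10 11

Derivation:
t=0: input=2 -> V=16
t=1: input=2 -> V=0 FIRE
t=2: input=2 -> V=16
t=3: input=3 -> V=0 FIRE
t=4: input=4 -> V=0 FIRE
t=5: input=1 -> V=8
t=6: input=2 -> V=21
t=7: input=2 -> V=0 FIRE
t=8: input=4 -> V=0 FIRE
t=9: input=2 -> V=16
t=10: input=3 -> V=0 FIRE
t=11: input=3 -> V=0 FIRE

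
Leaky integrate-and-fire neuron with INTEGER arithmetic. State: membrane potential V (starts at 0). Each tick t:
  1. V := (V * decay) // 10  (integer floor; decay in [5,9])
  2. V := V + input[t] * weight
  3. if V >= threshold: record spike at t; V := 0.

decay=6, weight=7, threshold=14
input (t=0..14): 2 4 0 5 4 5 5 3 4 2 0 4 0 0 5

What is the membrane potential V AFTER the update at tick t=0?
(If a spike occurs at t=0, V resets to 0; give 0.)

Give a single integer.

t=0: input=2 -> V=0 FIRE
t=1: input=4 -> V=0 FIRE
t=2: input=0 -> V=0
t=3: input=5 -> V=0 FIRE
t=4: input=4 -> V=0 FIRE
t=5: input=5 -> V=0 FIRE
t=6: input=5 -> V=0 FIRE
t=7: input=3 -> V=0 FIRE
t=8: input=4 -> V=0 FIRE
t=9: input=2 -> V=0 FIRE
t=10: input=0 -> V=0
t=11: input=4 -> V=0 FIRE
t=12: input=0 -> V=0
t=13: input=0 -> V=0
t=14: input=5 -> V=0 FIRE

Answer: 0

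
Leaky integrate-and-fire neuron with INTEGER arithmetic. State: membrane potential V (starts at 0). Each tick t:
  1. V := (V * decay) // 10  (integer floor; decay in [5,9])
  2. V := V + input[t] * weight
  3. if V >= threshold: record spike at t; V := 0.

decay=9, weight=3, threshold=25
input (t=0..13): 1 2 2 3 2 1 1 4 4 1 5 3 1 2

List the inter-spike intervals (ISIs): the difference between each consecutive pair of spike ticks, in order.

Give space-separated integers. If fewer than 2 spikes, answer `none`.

Answer: 3

Derivation:
t=0: input=1 -> V=3
t=1: input=2 -> V=8
t=2: input=2 -> V=13
t=3: input=3 -> V=20
t=4: input=2 -> V=24
t=5: input=1 -> V=24
t=6: input=1 -> V=24
t=7: input=4 -> V=0 FIRE
t=8: input=4 -> V=12
t=9: input=1 -> V=13
t=10: input=5 -> V=0 FIRE
t=11: input=3 -> V=9
t=12: input=1 -> V=11
t=13: input=2 -> V=15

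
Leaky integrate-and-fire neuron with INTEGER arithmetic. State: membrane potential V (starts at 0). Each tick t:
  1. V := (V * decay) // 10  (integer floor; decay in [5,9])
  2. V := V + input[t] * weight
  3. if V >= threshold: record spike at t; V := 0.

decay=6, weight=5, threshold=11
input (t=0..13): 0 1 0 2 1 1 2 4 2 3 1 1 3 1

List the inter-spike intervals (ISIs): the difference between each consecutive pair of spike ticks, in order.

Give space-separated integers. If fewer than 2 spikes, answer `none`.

t=0: input=0 -> V=0
t=1: input=1 -> V=5
t=2: input=0 -> V=3
t=3: input=2 -> V=0 FIRE
t=4: input=1 -> V=5
t=5: input=1 -> V=8
t=6: input=2 -> V=0 FIRE
t=7: input=4 -> V=0 FIRE
t=8: input=2 -> V=10
t=9: input=3 -> V=0 FIRE
t=10: input=1 -> V=5
t=11: input=1 -> V=8
t=12: input=3 -> V=0 FIRE
t=13: input=1 -> V=5

Answer: 3 1 2 3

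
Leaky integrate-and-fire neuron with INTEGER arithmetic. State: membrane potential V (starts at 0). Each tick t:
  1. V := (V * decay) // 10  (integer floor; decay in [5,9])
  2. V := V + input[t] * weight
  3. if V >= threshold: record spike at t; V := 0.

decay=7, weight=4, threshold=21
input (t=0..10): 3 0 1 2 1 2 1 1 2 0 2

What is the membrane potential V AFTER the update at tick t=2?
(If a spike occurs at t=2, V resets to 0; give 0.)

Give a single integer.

Answer: 9

Derivation:
t=0: input=3 -> V=12
t=1: input=0 -> V=8
t=2: input=1 -> V=9
t=3: input=2 -> V=14
t=4: input=1 -> V=13
t=5: input=2 -> V=17
t=6: input=1 -> V=15
t=7: input=1 -> V=14
t=8: input=2 -> V=17
t=9: input=0 -> V=11
t=10: input=2 -> V=15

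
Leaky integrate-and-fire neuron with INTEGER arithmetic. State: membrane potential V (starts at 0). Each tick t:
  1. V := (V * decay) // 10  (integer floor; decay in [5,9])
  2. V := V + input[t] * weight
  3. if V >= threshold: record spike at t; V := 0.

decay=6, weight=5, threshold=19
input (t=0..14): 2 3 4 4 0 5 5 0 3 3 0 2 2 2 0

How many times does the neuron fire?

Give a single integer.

Answer: 7

Derivation:
t=0: input=2 -> V=10
t=1: input=3 -> V=0 FIRE
t=2: input=4 -> V=0 FIRE
t=3: input=4 -> V=0 FIRE
t=4: input=0 -> V=0
t=5: input=5 -> V=0 FIRE
t=6: input=5 -> V=0 FIRE
t=7: input=0 -> V=0
t=8: input=3 -> V=15
t=9: input=3 -> V=0 FIRE
t=10: input=0 -> V=0
t=11: input=2 -> V=10
t=12: input=2 -> V=16
t=13: input=2 -> V=0 FIRE
t=14: input=0 -> V=0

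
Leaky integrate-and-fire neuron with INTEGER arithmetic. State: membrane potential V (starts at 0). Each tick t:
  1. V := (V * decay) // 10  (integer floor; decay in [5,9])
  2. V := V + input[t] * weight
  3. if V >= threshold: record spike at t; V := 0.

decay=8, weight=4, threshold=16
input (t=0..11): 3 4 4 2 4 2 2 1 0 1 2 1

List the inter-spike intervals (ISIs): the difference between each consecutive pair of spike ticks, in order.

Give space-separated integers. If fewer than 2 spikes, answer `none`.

t=0: input=3 -> V=12
t=1: input=4 -> V=0 FIRE
t=2: input=4 -> V=0 FIRE
t=3: input=2 -> V=8
t=4: input=4 -> V=0 FIRE
t=5: input=2 -> V=8
t=6: input=2 -> V=14
t=7: input=1 -> V=15
t=8: input=0 -> V=12
t=9: input=1 -> V=13
t=10: input=2 -> V=0 FIRE
t=11: input=1 -> V=4

Answer: 1 2 6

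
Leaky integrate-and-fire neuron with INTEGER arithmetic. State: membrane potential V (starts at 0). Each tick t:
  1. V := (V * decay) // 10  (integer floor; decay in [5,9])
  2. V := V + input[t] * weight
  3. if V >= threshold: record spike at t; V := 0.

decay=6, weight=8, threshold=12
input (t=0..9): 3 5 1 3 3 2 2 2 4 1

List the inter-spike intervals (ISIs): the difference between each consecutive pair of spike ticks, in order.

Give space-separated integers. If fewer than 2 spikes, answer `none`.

Answer: 1 2 1 1 1 1 1

Derivation:
t=0: input=3 -> V=0 FIRE
t=1: input=5 -> V=0 FIRE
t=2: input=1 -> V=8
t=3: input=3 -> V=0 FIRE
t=4: input=3 -> V=0 FIRE
t=5: input=2 -> V=0 FIRE
t=6: input=2 -> V=0 FIRE
t=7: input=2 -> V=0 FIRE
t=8: input=4 -> V=0 FIRE
t=9: input=1 -> V=8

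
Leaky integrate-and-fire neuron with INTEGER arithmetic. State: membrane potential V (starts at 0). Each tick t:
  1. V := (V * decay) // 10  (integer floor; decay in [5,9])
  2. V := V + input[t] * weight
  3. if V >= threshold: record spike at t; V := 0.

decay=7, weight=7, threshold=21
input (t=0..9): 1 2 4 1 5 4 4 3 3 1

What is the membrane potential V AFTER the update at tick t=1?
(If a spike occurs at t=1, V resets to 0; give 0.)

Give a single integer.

t=0: input=1 -> V=7
t=1: input=2 -> V=18
t=2: input=4 -> V=0 FIRE
t=3: input=1 -> V=7
t=4: input=5 -> V=0 FIRE
t=5: input=4 -> V=0 FIRE
t=6: input=4 -> V=0 FIRE
t=7: input=3 -> V=0 FIRE
t=8: input=3 -> V=0 FIRE
t=9: input=1 -> V=7

Answer: 18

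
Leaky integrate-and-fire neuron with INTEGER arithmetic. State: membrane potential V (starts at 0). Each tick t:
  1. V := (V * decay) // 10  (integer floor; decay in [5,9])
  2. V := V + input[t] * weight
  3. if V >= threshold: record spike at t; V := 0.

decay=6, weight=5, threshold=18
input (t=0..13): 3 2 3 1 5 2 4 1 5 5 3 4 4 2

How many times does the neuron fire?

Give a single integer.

Answer: 7

Derivation:
t=0: input=3 -> V=15
t=1: input=2 -> V=0 FIRE
t=2: input=3 -> V=15
t=3: input=1 -> V=14
t=4: input=5 -> V=0 FIRE
t=5: input=2 -> V=10
t=6: input=4 -> V=0 FIRE
t=7: input=1 -> V=5
t=8: input=5 -> V=0 FIRE
t=9: input=5 -> V=0 FIRE
t=10: input=3 -> V=15
t=11: input=4 -> V=0 FIRE
t=12: input=4 -> V=0 FIRE
t=13: input=2 -> V=10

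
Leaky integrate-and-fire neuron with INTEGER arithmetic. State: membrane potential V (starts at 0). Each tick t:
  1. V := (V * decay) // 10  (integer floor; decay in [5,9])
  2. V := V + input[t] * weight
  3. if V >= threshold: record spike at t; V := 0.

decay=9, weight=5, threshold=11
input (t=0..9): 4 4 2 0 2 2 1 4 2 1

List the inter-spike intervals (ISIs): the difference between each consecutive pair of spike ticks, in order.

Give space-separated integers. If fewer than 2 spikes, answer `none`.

Answer: 1 3 2 1 2

Derivation:
t=0: input=4 -> V=0 FIRE
t=1: input=4 -> V=0 FIRE
t=2: input=2 -> V=10
t=3: input=0 -> V=9
t=4: input=2 -> V=0 FIRE
t=5: input=2 -> V=10
t=6: input=1 -> V=0 FIRE
t=7: input=4 -> V=0 FIRE
t=8: input=2 -> V=10
t=9: input=1 -> V=0 FIRE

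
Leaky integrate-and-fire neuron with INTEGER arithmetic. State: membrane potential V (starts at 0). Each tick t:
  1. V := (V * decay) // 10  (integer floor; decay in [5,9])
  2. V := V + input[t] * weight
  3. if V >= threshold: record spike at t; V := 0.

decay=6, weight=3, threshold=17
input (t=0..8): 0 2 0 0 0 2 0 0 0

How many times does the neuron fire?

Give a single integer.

t=0: input=0 -> V=0
t=1: input=2 -> V=6
t=2: input=0 -> V=3
t=3: input=0 -> V=1
t=4: input=0 -> V=0
t=5: input=2 -> V=6
t=6: input=0 -> V=3
t=7: input=0 -> V=1
t=8: input=0 -> V=0

Answer: 0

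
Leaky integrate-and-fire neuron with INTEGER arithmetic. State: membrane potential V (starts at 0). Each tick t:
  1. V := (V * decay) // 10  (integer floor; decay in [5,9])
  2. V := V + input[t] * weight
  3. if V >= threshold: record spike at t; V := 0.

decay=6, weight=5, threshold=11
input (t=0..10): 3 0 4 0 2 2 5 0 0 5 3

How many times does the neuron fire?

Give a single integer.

t=0: input=3 -> V=0 FIRE
t=1: input=0 -> V=0
t=2: input=4 -> V=0 FIRE
t=3: input=0 -> V=0
t=4: input=2 -> V=10
t=5: input=2 -> V=0 FIRE
t=6: input=5 -> V=0 FIRE
t=7: input=0 -> V=0
t=8: input=0 -> V=0
t=9: input=5 -> V=0 FIRE
t=10: input=3 -> V=0 FIRE

Answer: 6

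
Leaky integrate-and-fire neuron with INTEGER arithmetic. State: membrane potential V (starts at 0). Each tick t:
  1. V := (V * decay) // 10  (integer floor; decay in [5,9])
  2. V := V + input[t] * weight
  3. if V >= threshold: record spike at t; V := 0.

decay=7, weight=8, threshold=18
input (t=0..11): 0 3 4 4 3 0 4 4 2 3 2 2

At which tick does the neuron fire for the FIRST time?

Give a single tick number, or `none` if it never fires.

t=0: input=0 -> V=0
t=1: input=3 -> V=0 FIRE
t=2: input=4 -> V=0 FIRE
t=3: input=4 -> V=0 FIRE
t=4: input=3 -> V=0 FIRE
t=5: input=0 -> V=0
t=6: input=4 -> V=0 FIRE
t=7: input=4 -> V=0 FIRE
t=8: input=2 -> V=16
t=9: input=3 -> V=0 FIRE
t=10: input=2 -> V=16
t=11: input=2 -> V=0 FIRE

Answer: 1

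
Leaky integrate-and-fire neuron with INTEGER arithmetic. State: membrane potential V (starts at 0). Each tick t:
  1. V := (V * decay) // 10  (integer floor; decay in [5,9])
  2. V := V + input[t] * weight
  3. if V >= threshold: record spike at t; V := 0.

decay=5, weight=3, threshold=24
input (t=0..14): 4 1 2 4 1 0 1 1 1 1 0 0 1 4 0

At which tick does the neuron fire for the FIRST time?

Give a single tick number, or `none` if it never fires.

t=0: input=4 -> V=12
t=1: input=1 -> V=9
t=2: input=2 -> V=10
t=3: input=4 -> V=17
t=4: input=1 -> V=11
t=5: input=0 -> V=5
t=6: input=1 -> V=5
t=7: input=1 -> V=5
t=8: input=1 -> V=5
t=9: input=1 -> V=5
t=10: input=0 -> V=2
t=11: input=0 -> V=1
t=12: input=1 -> V=3
t=13: input=4 -> V=13
t=14: input=0 -> V=6

Answer: none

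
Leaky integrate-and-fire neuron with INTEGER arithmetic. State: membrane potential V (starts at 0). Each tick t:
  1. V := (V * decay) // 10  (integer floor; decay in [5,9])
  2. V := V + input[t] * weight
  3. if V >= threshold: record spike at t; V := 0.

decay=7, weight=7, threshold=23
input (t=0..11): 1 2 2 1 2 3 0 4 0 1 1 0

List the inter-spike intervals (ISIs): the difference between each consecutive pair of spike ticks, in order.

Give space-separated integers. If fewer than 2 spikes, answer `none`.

Answer: 3 2

Derivation:
t=0: input=1 -> V=7
t=1: input=2 -> V=18
t=2: input=2 -> V=0 FIRE
t=3: input=1 -> V=7
t=4: input=2 -> V=18
t=5: input=3 -> V=0 FIRE
t=6: input=0 -> V=0
t=7: input=4 -> V=0 FIRE
t=8: input=0 -> V=0
t=9: input=1 -> V=7
t=10: input=1 -> V=11
t=11: input=0 -> V=7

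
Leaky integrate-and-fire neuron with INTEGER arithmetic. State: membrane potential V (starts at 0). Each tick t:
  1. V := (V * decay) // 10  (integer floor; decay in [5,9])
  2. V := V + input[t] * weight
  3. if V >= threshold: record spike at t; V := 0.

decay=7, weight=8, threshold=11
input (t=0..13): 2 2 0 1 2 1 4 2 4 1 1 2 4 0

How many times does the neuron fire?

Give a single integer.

t=0: input=2 -> V=0 FIRE
t=1: input=2 -> V=0 FIRE
t=2: input=0 -> V=0
t=3: input=1 -> V=8
t=4: input=2 -> V=0 FIRE
t=5: input=1 -> V=8
t=6: input=4 -> V=0 FIRE
t=7: input=2 -> V=0 FIRE
t=8: input=4 -> V=0 FIRE
t=9: input=1 -> V=8
t=10: input=1 -> V=0 FIRE
t=11: input=2 -> V=0 FIRE
t=12: input=4 -> V=0 FIRE
t=13: input=0 -> V=0

Answer: 9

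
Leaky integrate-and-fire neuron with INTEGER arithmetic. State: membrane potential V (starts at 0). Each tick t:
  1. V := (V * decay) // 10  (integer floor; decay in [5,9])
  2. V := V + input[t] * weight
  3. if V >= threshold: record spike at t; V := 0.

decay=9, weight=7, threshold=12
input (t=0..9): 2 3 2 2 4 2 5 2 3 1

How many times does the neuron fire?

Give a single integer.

t=0: input=2 -> V=0 FIRE
t=1: input=3 -> V=0 FIRE
t=2: input=2 -> V=0 FIRE
t=3: input=2 -> V=0 FIRE
t=4: input=4 -> V=0 FIRE
t=5: input=2 -> V=0 FIRE
t=6: input=5 -> V=0 FIRE
t=7: input=2 -> V=0 FIRE
t=8: input=3 -> V=0 FIRE
t=9: input=1 -> V=7

Answer: 9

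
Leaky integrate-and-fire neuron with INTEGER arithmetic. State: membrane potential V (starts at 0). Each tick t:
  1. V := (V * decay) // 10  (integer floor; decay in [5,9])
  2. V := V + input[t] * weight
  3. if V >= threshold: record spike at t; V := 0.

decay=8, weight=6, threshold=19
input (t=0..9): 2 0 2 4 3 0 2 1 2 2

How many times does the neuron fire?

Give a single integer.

t=0: input=2 -> V=12
t=1: input=0 -> V=9
t=2: input=2 -> V=0 FIRE
t=3: input=4 -> V=0 FIRE
t=4: input=3 -> V=18
t=5: input=0 -> V=14
t=6: input=2 -> V=0 FIRE
t=7: input=1 -> V=6
t=8: input=2 -> V=16
t=9: input=2 -> V=0 FIRE

Answer: 4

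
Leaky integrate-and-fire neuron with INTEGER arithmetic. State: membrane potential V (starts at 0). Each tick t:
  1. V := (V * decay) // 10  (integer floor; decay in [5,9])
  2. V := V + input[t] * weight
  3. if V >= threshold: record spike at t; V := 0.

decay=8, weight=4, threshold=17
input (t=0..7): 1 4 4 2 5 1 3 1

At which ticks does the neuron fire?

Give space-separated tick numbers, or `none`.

t=0: input=1 -> V=4
t=1: input=4 -> V=0 FIRE
t=2: input=4 -> V=16
t=3: input=2 -> V=0 FIRE
t=4: input=5 -> V=0 FIRE
t=5: input=1 -> V=4
t=6: input=3 -> V=15
t=7: input=1 -> V=16

Answer: 1 3 4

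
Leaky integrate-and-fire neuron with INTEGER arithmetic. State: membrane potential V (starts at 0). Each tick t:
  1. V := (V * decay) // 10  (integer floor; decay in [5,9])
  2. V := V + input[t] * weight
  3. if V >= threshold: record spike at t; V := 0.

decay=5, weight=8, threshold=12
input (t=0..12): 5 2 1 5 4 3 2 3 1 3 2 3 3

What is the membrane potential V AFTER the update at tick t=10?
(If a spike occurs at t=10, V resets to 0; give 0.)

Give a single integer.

Answer: 0

Derivation:
t=0: input=5 -> V=0 FIRE
t=1: input=2 -> V=0 FIRE
t=2: input=1 -> V=8
t=3: input=5 -> V=0 FIRE
t=4: input=4 -> V=0 FIRE
t=5: input=3 -> V=0 FIRE
t=6: input=2 -> V=0 FIRE
t=7: input=3 -> V=0 FIRE
t=8: input=1 -> V=8
t=9: input=3 -> V=0 FIRE
t=10: input=2 -> V=0 FIRE
t=11: input=3 -> V=0 FIRE
t=12: input=3 -> V=0 FIRE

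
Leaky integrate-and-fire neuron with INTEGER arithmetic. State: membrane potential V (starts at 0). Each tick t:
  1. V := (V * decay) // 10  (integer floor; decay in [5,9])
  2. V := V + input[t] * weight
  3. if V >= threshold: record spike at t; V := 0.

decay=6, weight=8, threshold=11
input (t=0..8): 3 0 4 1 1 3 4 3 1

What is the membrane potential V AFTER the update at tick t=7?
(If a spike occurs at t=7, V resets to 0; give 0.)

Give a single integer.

Answer: 0

Derivation:
t=0: input=3 -> V=0 FIRE
t=1: input=0 -> V=0
t=2: input=4 -> V=0 FIRE
t=3: input=1 -> V=8
t=4: input=1 -> V=0 FIRE
t=5: input=3 -> V=0 FIRE
t=6: input=4 -> V=0 FIRE
t=7: input=3 -> V=0 FIRE
t=8: input=1 -> V=8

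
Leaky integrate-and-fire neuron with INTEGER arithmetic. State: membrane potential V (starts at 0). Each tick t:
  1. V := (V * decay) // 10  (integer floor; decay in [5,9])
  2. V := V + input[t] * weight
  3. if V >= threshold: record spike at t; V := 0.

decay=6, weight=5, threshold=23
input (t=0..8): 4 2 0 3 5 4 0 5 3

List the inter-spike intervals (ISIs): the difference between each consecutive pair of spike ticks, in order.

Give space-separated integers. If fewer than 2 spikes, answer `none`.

t=0: input=4 -> V=20
t=1: input=2 -> V=22
t=2: input=0 -> V=13
t=3: input=3 -> V=22
t=4: input=5 -> V=0 FIRE
t=5: input=4 -> V=20
t=6: input=0 -> V=12
t=7: input=5 -> V=0 FIRE
t=8: input=3 -> V=15

Answer: 3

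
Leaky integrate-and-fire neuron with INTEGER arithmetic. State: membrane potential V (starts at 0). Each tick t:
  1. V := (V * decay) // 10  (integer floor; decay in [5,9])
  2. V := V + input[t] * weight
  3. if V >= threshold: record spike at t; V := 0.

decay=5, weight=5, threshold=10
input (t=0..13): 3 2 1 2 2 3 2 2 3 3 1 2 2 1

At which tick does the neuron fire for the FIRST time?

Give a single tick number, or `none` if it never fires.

Answer: 0

Derivation:
t=0: input=3 -> V=0 FIRE
t=1: input=2 -> V=0 FIRE
t=2: input=1 -> V=5
t=3: input=2 -> V=0 FIRE
t=4: input=2 -> V=0 FIRE
t=5: input=3 -> V=0 FIRE
t=6: input=2 -> V=0 FIRE
t=7: input=2 -> V=0 FIRE
t=8: input=3 -> V=0 FIRE
t=9: input=3 -> V=0 FIRE
t=10: input=1 -> V=5
t=11: input=2 -> V=0 FIRE
t=12: input=2 -> V=0 FIRE
t=13: input=1 -> V=5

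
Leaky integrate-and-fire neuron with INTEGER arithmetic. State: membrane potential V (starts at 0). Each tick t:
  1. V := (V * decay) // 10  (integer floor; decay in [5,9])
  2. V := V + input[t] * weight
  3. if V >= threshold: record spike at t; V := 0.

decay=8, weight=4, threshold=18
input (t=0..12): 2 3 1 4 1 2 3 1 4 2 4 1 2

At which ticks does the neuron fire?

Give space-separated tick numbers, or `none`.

Answer: 1 3 6 8 10

Derivation:
t=0: input=2 -> V=8
t=1: input=3 -> V=0 FIRE
t=2: input=1 -> V=4
t=3: input=4 -> V=0 FIRE
t=4: input=1 -> V=4
t=5: input=2 -> V=11
t=6: input=3 -> V=0 FIRE
t=7: input=1 -> V=4
t=8: input=4 -> V=0 FIRE
t=9: input=2 -> V=8
t=10: input=4 -> V=0 FIRE
t=11: input=1 -> V=4
t=12: input=2 -> V=11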